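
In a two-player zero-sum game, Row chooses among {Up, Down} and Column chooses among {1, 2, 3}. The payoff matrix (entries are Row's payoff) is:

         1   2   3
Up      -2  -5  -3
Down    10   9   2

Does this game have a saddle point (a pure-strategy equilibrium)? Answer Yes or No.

Yes

Row minima: Up → -5, Down → 2; maximin = 2.
Column maxima: 1 → 10, 2 → 9, 3 → 2; minimax = 2.
maximin = minimax = 2, so a saddle point exists.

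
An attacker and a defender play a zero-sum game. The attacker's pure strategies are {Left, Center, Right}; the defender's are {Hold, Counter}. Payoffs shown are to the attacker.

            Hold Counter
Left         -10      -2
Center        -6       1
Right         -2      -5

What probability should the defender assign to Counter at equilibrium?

2/5

Row minima: Left → -10, Center → -6, Right → -5; maximin = -5.
Column maxima: Hold → -2, Counter → 1; minimax = -2.
-5 ≠ -2, so there is no saddle point; optimal play is mixed.
Left is strictly dominated by Center, so the attacker never plays it.
On the remaining 2×2 (Center, Right vs Hold, Counter):
Let the attacker play Center with probability p. Expected payoff against Hold: (-6)p + (-2)(1−p) = −4p − 2; against Counter: 1p + (-5)(1−p) = 6p − 5.
Setting these equal: −4p − 2 = 6p − 5 ⇒ −10p = -3 ⇒ p = 3/10, and the value is (-4)·(3/10) − 2 = -16/5.
For the defender: with q = P(Hold), equating Center's and Right's payoffs gives −7q + 1 = 3q − 5 ⇒ q = 3/5.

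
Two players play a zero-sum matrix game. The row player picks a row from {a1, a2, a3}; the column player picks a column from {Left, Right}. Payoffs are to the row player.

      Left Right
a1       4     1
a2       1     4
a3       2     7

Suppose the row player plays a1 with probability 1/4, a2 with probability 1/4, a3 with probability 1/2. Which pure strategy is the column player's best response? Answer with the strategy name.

Left

If the column player plays Left, the row player's expected payoff is (1/4)·4 + (1/4)·1 + (1/2)·2 = 9/4.
If the column player plays Right, the row player's expected payoff is (1/4)·1 + (1/4)·4 + (1/2)·7 = 19/4.
The column player minimizes the row player's payoff; the smallest is 9/4, so the best response is Left.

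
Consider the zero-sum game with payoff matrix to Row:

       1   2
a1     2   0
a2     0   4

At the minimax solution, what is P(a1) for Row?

2/3

Row minima: a1 → 0, a2 → 0; maximin = 0.
Column maxima: 1 → 2, 2 → 4; minimax = 2.
0 ≠ 2, so there is no saddle point; optimal play is mixed.
Let Row play a1 with probability p. Expected payoff against 1: 2p + 0(1−p) = 2p; against 2: 0p + 4(1−p) = −4p + 4.
Setting these equal: 2p = −4p + 4 ⇒ 6p = 4 ⇒ p = 2/3, and the value is (2)·(2/3) = 4/3.
For Column: with q = P(1), equating a1's and a2's payoffs gives 2q = −4q + 4 ⇒ q = 2/3.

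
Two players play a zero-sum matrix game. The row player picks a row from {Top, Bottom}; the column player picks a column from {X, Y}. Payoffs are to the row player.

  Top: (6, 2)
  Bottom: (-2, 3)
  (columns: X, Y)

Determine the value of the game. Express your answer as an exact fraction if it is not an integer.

22/9

Row minima: Top → 2, Bottom → -2; maximin = 2.
Column maxima: X → 6, Y → 3; minimax = 3.
2 ≠ 3, so there is no saddle point; optimal play is mixed.
Let the row player play Top with probability p. Expected payoff against X: 6p + (-2)(1−p) = 8p − 2; against Y: 2p + 3(1−p) = −p + 3.
Setting these equal: 8p − 2 = −p + 3 ⇒ 9p = 5 ⇒ p = 5/9, and the value is (8)·(5/9) − 2 = 22/9.
For the column player: with q = P(X), equating Top's and Bottom's payoffs gives 4q + 2 = −5q + 3 ⇒ q = 1/9.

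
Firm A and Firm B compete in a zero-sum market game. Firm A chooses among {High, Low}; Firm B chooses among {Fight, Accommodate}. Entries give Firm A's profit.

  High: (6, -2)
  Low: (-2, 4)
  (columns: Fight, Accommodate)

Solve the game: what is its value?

Row minima: High → -2, Low → -2; maximin = -2.
Column maxima: Fight → 6, Accommodate → 4; minimax = 4.
-2 ≠ 4, so there is no saddle point; optimal play is mixed.
Let Firm A play High with probability p. Expected payoff against Fight: 6p + (-2)(1−p) = 8p − 2; against Accommodate: (-2)p + 4(1−p) = −6p + 4.
Setting these equal: 8p − 2 = −6p + 4 ⇒ 14p = 6 ⇒ p = 3/7, and the value is (8)·(3/7) − 2 = 10/7.
For Firm B: with q = P(Fight), equating High's and Low's payoffs gives 8q − 2 = −6q + 4 ⇒ q = 3/7.

10/7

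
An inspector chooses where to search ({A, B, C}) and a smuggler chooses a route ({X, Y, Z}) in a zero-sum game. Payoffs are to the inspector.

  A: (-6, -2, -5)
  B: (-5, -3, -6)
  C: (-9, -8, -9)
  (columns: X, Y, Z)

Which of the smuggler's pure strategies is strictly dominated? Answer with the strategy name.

Y

X holds the inspector's payoff strictly below Y in every row: -6 < -2, -5 < -3, -9 < -8.
So Y is strictly dominated for the smuggler.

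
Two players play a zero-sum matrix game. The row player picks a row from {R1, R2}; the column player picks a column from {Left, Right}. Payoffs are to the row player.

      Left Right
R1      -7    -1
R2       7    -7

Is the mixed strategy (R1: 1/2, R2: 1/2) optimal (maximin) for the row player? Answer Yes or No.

Against Left this mix gives (1/2)·(-7) + (1/2)·7 = 0.
Against Right this mix gives (1/2)·(-1) + (1/2)·(-7) = -4.
The column player will play Right, holding the row player to -4. Shifting weight toward the row that does better against Right would raise this floor (the equalizing mix achieves -14/5 against both Right and Left), so the proposed strategy is not optimal.

No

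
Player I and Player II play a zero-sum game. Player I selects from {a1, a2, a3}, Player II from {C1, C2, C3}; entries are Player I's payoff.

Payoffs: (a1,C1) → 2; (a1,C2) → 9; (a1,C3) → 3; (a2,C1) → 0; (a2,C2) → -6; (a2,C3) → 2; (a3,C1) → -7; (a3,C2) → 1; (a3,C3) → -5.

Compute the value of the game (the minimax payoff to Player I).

Row minima: a1 → 2, a2 → -6, a3 → -7; maximin = 2.
Column maxima: C1 → 2, C2 → 9, C3 → 3; minimax = 2.
Since maximin = minimax = 2, there is a saddle point and the value is 2.

2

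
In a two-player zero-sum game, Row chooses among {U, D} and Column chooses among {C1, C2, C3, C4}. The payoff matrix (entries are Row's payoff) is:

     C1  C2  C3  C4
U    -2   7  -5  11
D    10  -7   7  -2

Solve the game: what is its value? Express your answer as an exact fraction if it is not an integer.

Row minima: U → -5, D → -7; maximin = -5.
Column maxima: C1 → 10, C2 → 7, C3 → 7, C4 → 11; minimax = 7.
-5 ≠ 7, so there is no saddle point; optimal play is mixed.
C1 is strictly dominated by C3 (it gives Row strictly more in every row), so Column never plays it.
C4 is strictly dominated by C2 (it gives Row strictly more in every row), so Column never plays it.
On the remaining 2×2 (U, D vs C2, C3):
Let Row play U with probability p. Expected payoff against C2: 7p + (-7)(1−p) = 14p − 7; against C3: (-5)p + 7(1−p) = −12p + 7.
Setting these equal: 14p − 7 = −12p + 7 ⇒ 26p = 14 ⇒ p = 7/13, and the value is (14)·(7/13) − 7 = 7/13.
For Column: with q = P(C2), equating U's and D's payoffs gives 12q − 5 = −14q + 7 ⇒ q = 6/13.

7/13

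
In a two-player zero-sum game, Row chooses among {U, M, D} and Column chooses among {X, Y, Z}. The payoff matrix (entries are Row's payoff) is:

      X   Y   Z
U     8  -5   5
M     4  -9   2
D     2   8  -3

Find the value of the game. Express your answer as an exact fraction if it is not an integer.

25/21

Row minima: U → -5, M → -9, D → -3; maximin = -3.
Column maxima: X → 8, Y → 8, Z → 5; minimax = 5.
-3 ≠ 5, so there is no saddle point; optimal play is mixed.
M is strictly dominated by U, so Row never plays it.
X is strictly dominated by Z (it gives Row strictly more in every row), so Column never plays it.
On the remaining 2×2 (U, D vs Y, Z):
Let Row play U with probability p. Expected payoff against Y: (-5)p + 8(1−p) = −13p + 8; against Z: 5p + (-3)(1−p) = 8p − 3.
Setting these equal: −13p + 8 = 8p − 3 ⇒ −21p = -11 ⇒ p = 11/21, and the value is (-13)·(11/21) + 8 = 25/21.
For Column: with q = P(Y), equating U's and D's payoffs gives −10q + 5 = 11q − 3 ⇒ q = 8/21.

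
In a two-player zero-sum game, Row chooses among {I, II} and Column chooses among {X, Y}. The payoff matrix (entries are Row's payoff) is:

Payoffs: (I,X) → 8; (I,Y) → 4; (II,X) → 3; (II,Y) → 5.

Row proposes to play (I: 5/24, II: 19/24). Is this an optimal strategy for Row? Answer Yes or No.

No

Against X this mix gives (5/24)·8 + (19/24)·3 = 97/24.
Against Y this mix gives (5/24)·4 + (19/24)·5 = 115/24.
Column will play X, holding Row to 97/24. Shifting weight toward the row that does better against X would raise this floor (the equalizing mix achieves 14/3 against both X and Y), so the proposed strategy is not optimal.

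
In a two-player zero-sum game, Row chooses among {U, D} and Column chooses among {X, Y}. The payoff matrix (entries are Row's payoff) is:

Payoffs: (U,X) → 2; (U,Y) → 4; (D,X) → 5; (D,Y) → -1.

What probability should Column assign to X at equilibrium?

5/8

Row minima: U → 2, D → -1; maximin = 2.
Column maxima: X → 5, Y → 4; minimax = 4.
2 ≠ 4, so there is no saddle point; optimal play is mixed.
Let Row play U with probability p. Expected payoff against X: 2p + 5(1−p) = −3p + 5; against Y: 4p + (-1)(1−p) = 5p − 1.
Setting these equal: −3p + 5 = 5p − 1 ⇒ −8p = -6 ⇒ p = 3/4, and the value is (-3)·(3/4) + 5 = 11/4.
For Column: with q = P(X), equating U's and D's payoffs gives −2q + 4 = 6q − 1 ⇒ q = 5/8.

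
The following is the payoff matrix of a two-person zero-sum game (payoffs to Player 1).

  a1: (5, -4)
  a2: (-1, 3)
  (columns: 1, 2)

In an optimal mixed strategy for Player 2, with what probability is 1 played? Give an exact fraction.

7/13

Row minima: a1 → -4, a2 → -1; maximin = -1.
Column maxima: 1 → 5, 2 → 3; minimax = 3.
-1 ≠ 3, so there is no saddle point; optimal play is mixed.
Let Player 1 play a1 with probability p. Expected payoff against 1: 5p + (-1)(1−p) = 6p − 1; against 2: (-4)p + 3(1−p) = −7p + 3.
Setting these equal: 6p − 1 = −7p + 3 ⇒ 13p = 4 ⇒ p = 4/13, and the value is (6)·(4/13) − 1 = 11/13.
For Player 2: with q = P(1), equating a1's and a2's payoffs gives 9q − 4 = −4q + 3 ⇒ q = 7/13.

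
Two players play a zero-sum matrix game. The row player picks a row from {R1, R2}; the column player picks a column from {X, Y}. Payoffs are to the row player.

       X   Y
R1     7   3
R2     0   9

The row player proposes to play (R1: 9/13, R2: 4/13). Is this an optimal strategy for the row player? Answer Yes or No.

Against X this mix gives (9/13)·7 + (4/13)·0 = 63/13.
Against Y this mix gives (9/13)·3 + (4/13)·9 = 63/13.
All of the column player's active replies (X, Y) yield 63/13, and no column does worse for the row player. The mix makes the column player indifferent and guarantees 63/13, so it is optimal.

Yes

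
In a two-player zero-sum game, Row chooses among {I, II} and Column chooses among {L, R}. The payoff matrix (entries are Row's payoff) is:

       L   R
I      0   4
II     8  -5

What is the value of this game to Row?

Row minima: I → 0, II → -5; maximin = 0.
Column maxima: L → 8, R → 4; minimax = 4.
0 ≠ 4, so there is no saddle point; optimal play is mixed.
Let Row play I with probability p. Expected payoff against L: 0p + 8(1−p) = −8p + 8; against R: 4p + (-5)(1−p) = 9p − 5.
Setting these equal: −8p + 8 = 9p − 5 ⇒ −17p = -13 ⇒ p = 13/17, and the value is (-8)·(13/17) + 8 = 32/17.
For Column: with q = P(L), equating I's and II's payoffs gives −4q + 4 = 13q − 5 ⇒ q = 9/17.

32/17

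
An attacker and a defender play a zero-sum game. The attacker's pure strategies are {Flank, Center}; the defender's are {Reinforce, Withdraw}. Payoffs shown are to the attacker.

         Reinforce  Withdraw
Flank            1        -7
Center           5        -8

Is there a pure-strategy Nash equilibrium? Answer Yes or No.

Yes

Row minima: Flank → -7, Center → -8; maximin = -7.
Column maxima: Reinforce → 5, Withdraw → -7; minimax = -7.
maximin = minimax = -7, so a saddle point exists.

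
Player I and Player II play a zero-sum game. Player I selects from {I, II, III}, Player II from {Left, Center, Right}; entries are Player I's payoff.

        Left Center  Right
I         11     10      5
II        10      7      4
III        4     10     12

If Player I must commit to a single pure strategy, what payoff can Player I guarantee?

5

Row minima: I → 5, II → 4, III → 4.
The best of these is 5.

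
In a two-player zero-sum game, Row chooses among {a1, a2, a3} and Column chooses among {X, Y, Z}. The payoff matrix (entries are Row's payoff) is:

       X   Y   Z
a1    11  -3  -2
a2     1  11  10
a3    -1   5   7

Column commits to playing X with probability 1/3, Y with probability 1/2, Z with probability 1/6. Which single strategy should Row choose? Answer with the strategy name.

Expected payoff of a1: (1/3)·11 + (1/2)·(-3) + (1/6)·(-2) = 11/6.
Expected payoff of a2: (1/3)·1 + (1/2)·11 + (1/6)·10 = 15/2.
Expected payoff of a3: (1/3)·(-1) + (1/2)·5 + (1/6)·7 = 10/3.
The largest is 15/2, so Row's best response is a2.

a2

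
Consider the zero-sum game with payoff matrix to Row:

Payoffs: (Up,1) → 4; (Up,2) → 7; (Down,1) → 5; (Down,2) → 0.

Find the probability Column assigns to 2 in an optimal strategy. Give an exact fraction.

Row minima: Up → 4, Down → 0; maximin = 4.
Column maxima: 1 → 5, 2 → 7; minimax = 5.
4 ≠ 5, so there is no saddle point; optimal play is mixed.
Let Row play Up with probability p. Expected payoff against 1: 4p + 5(1−p) = −p + 5; against 2: 7p + 0(1−p) = 7p.
Setting these equal: −p + 5 = 7p ⇒ −8p = -5 ⇒ p = 5/8, and the value is (-1)·(5/8) + 5 = 35/8.
For Column: with q = P(1), equating Up's and Down's payoffs gives −3q + 7 = 5q ⇒ q = 7/8.

1/8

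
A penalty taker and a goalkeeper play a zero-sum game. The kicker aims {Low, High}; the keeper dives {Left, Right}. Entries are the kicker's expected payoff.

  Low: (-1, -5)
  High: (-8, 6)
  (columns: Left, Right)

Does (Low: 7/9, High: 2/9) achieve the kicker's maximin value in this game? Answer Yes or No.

Yes

Against Left this mix gives (7/9)·(-1) + (2/9)·(-8) = -23/9.
Against Right this mix gives (7/9)·(-5) + (2/9)·6 = -23/9.
All of the keeper's active replies (Left, Right) yield -23/9, and no column does worse for the kicker. The mix makes the keeper indifferent and guarantees -23/9, so it is optimal.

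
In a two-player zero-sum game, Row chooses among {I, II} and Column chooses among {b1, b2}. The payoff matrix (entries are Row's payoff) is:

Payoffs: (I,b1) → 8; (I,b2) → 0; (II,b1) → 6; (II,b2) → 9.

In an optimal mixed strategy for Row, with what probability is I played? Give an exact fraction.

3/11

Row minima: I → 0, II → 6; maximin = 6.
Column maxima: b1 → 8, b2 → 9; minimax = 8.
6 ≠ 8, so there is no saddle point; optimal play is mixed.
Let Row play I with probability p. Expected payoff against b1: 8p + 6(1−p) = 2p + 6; against b2: 0p + 9(1−p) = −9p + 9.
Setting these equal: 2p + 6 = −9p + 9 ⇒ 11p = 3 ⇒ p = 3/11, and the value is (2)·(3/11) + 6 = 72/11.
For Column: with q = P(b1), equating I's and II's payoffs gives 8q = −3q + 9 ⇒ q = 9/11.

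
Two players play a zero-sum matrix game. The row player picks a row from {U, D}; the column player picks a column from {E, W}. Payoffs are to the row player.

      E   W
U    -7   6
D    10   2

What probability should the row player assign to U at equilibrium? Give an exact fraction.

8/21

Row minima: U → -7, D → 2; maximin = 2.
Column maxima: E → 10, W → 6; minimax = 6.
2 ≠ 6, so there is no saddle point; optimal play is mixed.
Let the row player play U with probability p. Expected payoff against E: (-7)p + 10(1−p) = −17p + 10; against W: 6p + 2(1−p) = 4p + 2.
Setting these equal: −17p + 10 = 4p + 2 ⇒ −21p = -8 ⇒ p = 8/21, and the value is (-17)·(8/21) + 10 = 74/21.
For the column player: with q = P(E), equating U's and D's payoffs gives −13q + 6 = 8q + 2 ⇒ q = 4/21.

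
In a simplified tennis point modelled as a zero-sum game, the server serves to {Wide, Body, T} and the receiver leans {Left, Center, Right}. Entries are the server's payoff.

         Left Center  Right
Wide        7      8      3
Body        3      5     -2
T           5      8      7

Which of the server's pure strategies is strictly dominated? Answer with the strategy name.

Wide gives a strictly higher payoff than Body against every column: 7 > 3, 8 > 5, 3 > -2.
So Body is strictly dominated and the server never plays it.

Body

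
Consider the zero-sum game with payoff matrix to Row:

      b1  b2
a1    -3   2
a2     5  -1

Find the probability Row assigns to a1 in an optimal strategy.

Row minima: a1 → -3, a2 → -1; maximin = -1.
Column maxima: b1 → 5, b2 → 2; minimax = 2.
-1 ≠ 2, so there is no saddle point; optimal play is mixed.
Let Row play a1 with probability p. Expected payoff against b1: (-3)p + 5(1−p) = −8p + 5; against b2: 2p + (-1)(1−p) = 3p − 1.
Setting these equal: −8p + 5 = 3p − 1 ⇒ −11p = -6 ⇒ p = 6/11, and the value is (-8)·(6/11) + 5 = 7/11.
For Column: with q = P(b1), equating a1's and a2's payoffs gives −5q + 2 = 6q − 1 ⇒ q = 3/11.

6/11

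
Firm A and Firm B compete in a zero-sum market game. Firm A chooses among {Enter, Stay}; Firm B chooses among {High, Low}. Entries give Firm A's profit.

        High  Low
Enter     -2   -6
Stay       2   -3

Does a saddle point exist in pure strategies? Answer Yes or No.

Yes

Row minima: Enter → -6, Stay → -3; maximin = -3.
Column maxima: High → 2, Low → -3; minimax = -3.
maximin = minimax = -3, so a saddle point exists.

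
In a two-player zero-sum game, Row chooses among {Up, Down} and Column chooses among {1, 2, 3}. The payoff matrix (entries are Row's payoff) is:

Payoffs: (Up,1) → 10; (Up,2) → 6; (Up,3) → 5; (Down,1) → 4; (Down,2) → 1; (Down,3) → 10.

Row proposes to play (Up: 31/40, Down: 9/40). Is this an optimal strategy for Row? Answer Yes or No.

Against 1 this mix gives (31/40)·10 + (9/40)·4 = 173/20.
Against 2 this mix gives (31/40)·6 + (9/40)·1 = 39/8.
Against 3 this mix gives (31/40)·5 + (9/40)·10 = 49/8.
Column will play 2, holding Row to 39/8. Shifting weight toward the row that does better against 2 would raise this floor (the equalizing mix achieves 11/2 against both 2 and 3), so the proposed strategy is not optimal.

No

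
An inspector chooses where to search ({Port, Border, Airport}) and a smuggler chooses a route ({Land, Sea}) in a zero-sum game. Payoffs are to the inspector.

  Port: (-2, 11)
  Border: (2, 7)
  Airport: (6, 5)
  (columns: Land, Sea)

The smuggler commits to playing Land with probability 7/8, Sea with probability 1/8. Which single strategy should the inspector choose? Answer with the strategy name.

Expected payoff of Port: (7/8)·(-2) + (1/8)·11 = -3/8.
Expected payoff of Border: (7/8)·2 + (1/8)·7 = 21/8.
Expected payoff of Airport: (7/8)·6 + (1/8)·5 = 47/8.
The largest is 47/8, so the inspector's best response is Airport.

Airport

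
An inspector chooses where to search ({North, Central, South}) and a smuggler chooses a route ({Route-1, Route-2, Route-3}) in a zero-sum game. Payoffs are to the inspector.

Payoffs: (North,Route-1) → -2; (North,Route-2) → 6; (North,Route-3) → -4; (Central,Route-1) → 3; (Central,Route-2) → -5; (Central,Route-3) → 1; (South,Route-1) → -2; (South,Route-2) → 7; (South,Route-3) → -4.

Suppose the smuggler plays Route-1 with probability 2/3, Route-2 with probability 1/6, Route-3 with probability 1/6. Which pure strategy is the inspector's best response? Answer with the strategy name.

Expected payoff of North: (2/3)·(-2) + (1/6)·6 + (1/6)·(-4) = -1.
Expected payoff of Central: (2/3)·3 + (1/6)·(-5) + (1/6)·1 = 4/3.
Expected payoff of South: (2/3)·(-2) + (1/6)·7 + (1/6)·(-4) = -5/6.
The largest is 4/3, so the inspector's best response is Central.

Central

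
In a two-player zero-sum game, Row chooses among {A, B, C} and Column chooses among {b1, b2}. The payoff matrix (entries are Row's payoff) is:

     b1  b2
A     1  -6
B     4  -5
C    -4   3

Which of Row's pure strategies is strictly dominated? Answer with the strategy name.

A

B gives a strictly higher payoff than A against every column: 4 > 1, -5 > -6.
So A is strictly dominated and Row never plays it.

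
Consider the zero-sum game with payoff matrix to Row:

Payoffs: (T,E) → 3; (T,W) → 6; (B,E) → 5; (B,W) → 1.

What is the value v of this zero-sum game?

Row minima: T → 3, B → 1; maximin = 3.
Column maxima: E → 5, W → 6; minimax = 5.
3 ≠ 5, so there is no saddle point; optimal play is mixed.
Let Row play T with probability p. Expected payoff against E: 3p + 5(1−p) = −2p + 5; against W: 6p + 1(1−p) = 5p + 1.
Setting these equal: −2p + 5 = 5p + 1 ⇒ −7p = -4 ⇒ p = 4/7, and the value is (-2)·(4/7) + 5 = 27/7.
For Column: with q = P(E), equating T's and B's payoffs gives −3q + 6 = 4q + 1 ⇒ q = 5/7.

27/7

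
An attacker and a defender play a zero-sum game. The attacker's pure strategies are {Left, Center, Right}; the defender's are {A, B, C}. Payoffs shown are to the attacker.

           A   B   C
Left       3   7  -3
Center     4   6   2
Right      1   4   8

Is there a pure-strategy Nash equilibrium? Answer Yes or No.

No

Row minima: Left → -3, Center → 2, Right → 1; maximin = 2.
Column maxima: A → 4, B → 7, C → 8; minimax = 4.
2 ≠ 4, so no pure-strategy equilibrium exists.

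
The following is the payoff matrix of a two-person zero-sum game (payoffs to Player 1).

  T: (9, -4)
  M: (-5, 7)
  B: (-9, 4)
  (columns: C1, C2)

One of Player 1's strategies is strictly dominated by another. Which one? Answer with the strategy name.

B

M gives a strictly higher payoff than B against every column: -5 > -9, 7 > 4.
So B is strictly dominated and Player 1 never plays it.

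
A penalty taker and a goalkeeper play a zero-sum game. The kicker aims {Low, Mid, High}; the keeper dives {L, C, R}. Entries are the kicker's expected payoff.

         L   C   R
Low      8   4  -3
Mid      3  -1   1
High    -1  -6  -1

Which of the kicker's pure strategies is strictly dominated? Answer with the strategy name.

Mid gives a strictly higher payoff than High against every column: 3 > -1, -1 > -6, 1 > -1.
So High is strictly dominated and the kicker never plays it.

High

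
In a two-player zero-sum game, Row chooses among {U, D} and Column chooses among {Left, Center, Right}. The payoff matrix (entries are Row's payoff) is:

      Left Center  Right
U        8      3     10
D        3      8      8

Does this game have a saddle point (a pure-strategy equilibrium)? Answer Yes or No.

Row minima: U → 3, D → 3; maximin = 3.
Column maxima: Left → 8, Center → 8, Right → 10; minimax = 8.
3 ≠ 8, so no pure-strategy equilibrium exists.

No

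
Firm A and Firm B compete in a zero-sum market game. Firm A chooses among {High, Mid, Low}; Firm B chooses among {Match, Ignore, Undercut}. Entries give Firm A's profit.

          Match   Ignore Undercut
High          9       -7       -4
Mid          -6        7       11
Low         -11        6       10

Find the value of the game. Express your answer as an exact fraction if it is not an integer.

Row minima: High → -7, Mid → -6, Low → -11; maximin = -6.
Column maxima: Match → 9, Ignore → 7, Undercut → 11; minimax = 7.
-6 ≠ 7, so there is no saddle point; optimal play is mixed.
Low is strictly dominated by Mid, so Firm A never plays it.
Undercut is strictly dominated by Ignore (it gives Firm A strictly more in every row), so Firm B never plays it.
On the remaining 2×2 (High, Mid vs Match, Ignore):
Let Firm A play High with probability p. Expected payoff against Match: 9p + (-6)(1−p) = 15p − 6; against Ignore: (-7)p + 7(1−p) = −14p + 7.
Setting these equal: 15p − 6 = −14p + 7 ⇒ 29p = 13 ⇒ p = 13/29, and the value is (15)·(13/29) − 6 = 21/29.
For Firm B: with q = P(Match), equating High's and Mid's payoffs gives 16q − 7 = −13q + 7 ⇒ q = 14/29.

21/29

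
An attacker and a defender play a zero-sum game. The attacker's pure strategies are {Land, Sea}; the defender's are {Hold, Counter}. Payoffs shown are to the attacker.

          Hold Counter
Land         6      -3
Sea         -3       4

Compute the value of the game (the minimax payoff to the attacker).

Row minima: Land → -3, Sea → -3; maximin = -3.
Column maxima: Hold → 6, Counter → 4; minimax = 4.
-3 ≠ 4, so there is no saddle point; optimal play is mixed.
Let the attacker play Land with probability p. Expected payoff against Hold: 6p + (-3)(1−p) = 9p − 3; against Counter: (-3)p + 4(1−p) = −7p + 4.
Setting these equal: 9p − 3 = −7p + 4 ⇒ 16p = 7 ⇒ p = 7/16, and the value is (9)·(7/16) − 3 = 15/16.
For the defender: with q = P(Hold), equating Land's and Sea's payoffs gives 9q − 3 = −7q + 4 ⇒ q = 7/16.

15/16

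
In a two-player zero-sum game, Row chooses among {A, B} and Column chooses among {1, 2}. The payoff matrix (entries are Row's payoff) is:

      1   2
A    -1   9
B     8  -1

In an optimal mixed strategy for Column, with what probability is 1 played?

Row minima: A → -1, B → -1; maximin = -1.
Column maxima: 1 → 8, 2 → 9; minimax = 8.
-1 ≠ 8, so there is no saddle point; optimal play is mixed.
Let Row play A with probability p. Expected payoff against 1: (-1)p + 8(1−p) = −9p + 8; against 2: 9p + (-1)(1−p) = 10p − 1.
Setting these equal: −9p + 8 = 10p − 1 ⇒ −19p = -9 ⇒ p = 9/19, and the value is (-9)·(9/19) + 8 = 71/19.
For Column: with q = P(1), equating A's and B's payoffs gives −10q + 9 = 9q − 1 ⇒ q = 10/19.

10/19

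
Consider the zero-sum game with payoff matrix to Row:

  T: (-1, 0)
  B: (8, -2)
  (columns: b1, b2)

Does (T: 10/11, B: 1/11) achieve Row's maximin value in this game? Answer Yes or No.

Against b1 this mix gives (10/11)·(-1) + (1/11)·8 = -2/11.
Against b2 this mix gives (10/11)·0 + (1/11)·(-2) = -2/11.
All of Column's active replies (b1, b2) yield -2/11, and no column does worse for Row. The mix makes Column indifferent and guarantees -2/11, so it is optimal.

Yes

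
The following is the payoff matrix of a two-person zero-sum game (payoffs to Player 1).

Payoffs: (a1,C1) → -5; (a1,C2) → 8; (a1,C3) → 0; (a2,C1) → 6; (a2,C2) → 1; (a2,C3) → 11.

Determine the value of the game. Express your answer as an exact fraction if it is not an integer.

Row minima: a1 → -5, a2 → 1; maximin = 1.
Column maxima: C1 → 6, C2 → 8, C3 → 11; minimax = 6.
1 ≠ 6, so there is no saddle point; optimal play is mixed.
C3 is strictly dominated by C1 (it gives Player 1 strictly more in every row), so Player 2 never plays it.
On the remaining 2×2 (a1, a2 vs C1, C2):
Let Player 1 play a1 with probability p. Expected payoff against C1: (-5)p + 6(1−p) = −11p + 6; against C2: 8p + 1(1−p) = 7p + 1.
Setting these equal: −11p + 6 = 7p + 1 ⇒ −18p = -5 ⇒ p = 5/18, and the value is (-11)·(5/18) + 6 = 53/18.
For Player 2: with q = P(C1), equating a1's and a2's payoffs gives −13q + 8 = 5q + 1 ⇒ q = 7/18.

53/18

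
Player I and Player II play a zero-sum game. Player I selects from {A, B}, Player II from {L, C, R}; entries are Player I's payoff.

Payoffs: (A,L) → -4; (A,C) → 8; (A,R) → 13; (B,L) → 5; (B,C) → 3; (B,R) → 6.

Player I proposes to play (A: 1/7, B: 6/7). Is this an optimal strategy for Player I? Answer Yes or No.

Against L this mix gives (1/7)·(-4) + (6/7)·5 = 26/7.
Against C this mix gives (1/7)·8 + (6/7)·3 = 26/7.
Against R this mix gives (1/7)·13 + (6/7)·6 = 7.
All of Player II's active replies (L, C) yield 26/7, and no column does worse for Player I. The mix makes Player II indifferent and guarantees 26/7, so it is optimal.

Yes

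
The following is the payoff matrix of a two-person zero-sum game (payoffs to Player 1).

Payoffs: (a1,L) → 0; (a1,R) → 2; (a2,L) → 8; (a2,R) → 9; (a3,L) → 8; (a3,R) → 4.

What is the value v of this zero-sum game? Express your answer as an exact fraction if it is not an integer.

Row minima: a1 → 0, a2 → 8, a3 → 4; maximin = 8.
Column maxima: L → 8, R → 9; minimax = 8.
Since maximin = minimax = 8, there is a saddle point and the value is 8.

8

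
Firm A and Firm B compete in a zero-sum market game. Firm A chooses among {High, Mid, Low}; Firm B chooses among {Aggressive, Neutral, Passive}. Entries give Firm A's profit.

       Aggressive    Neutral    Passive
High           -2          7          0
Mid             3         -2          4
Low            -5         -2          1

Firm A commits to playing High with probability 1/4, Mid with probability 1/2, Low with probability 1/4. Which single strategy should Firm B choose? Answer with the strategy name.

If Firm B plays Aggressive, Firm A's expected payoff is (1/4)·(-2) + (1/2)·3 + (1/4)·(-5) = -1/4.
If Firm B plays Neutral, Firm A's expected payoff is (1/4)·7 + (1/2)·(-2) + (1/4)·(-2) = 1/4.
If Firm B plays Passive, Firm A's expected payoff is (1/4)·0 + (1/2)·4 + (1/4)·1 = 9/4.
Firm B minimizes Firm A's payoff; the smallest is -1/4, so the best response is Aggressive.

Aggressive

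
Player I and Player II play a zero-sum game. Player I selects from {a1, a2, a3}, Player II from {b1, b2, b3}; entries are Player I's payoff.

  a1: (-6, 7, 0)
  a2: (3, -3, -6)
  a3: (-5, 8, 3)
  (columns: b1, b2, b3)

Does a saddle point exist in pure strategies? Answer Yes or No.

Row minima: a1 → -6, a2 → -6, a3 → -5; maximin = -5.
Column maxima: b1 → 3, b2 → 8, b3 → 3; minimax = 3.
-5 ≠ 3, so no pure-strategy equilibrium exists.

No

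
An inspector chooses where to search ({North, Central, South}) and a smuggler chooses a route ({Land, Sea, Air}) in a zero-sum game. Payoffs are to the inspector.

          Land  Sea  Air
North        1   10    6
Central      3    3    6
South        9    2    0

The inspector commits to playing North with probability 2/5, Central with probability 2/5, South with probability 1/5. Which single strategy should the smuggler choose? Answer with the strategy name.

Land

If the smuggler plays Land, the inspector's expected payoff is (2/5)·1 + (2/5)·3 + (1/5)·9 = 17/5.
If the smuggler plays Sea, the inspector's expected payoff is (2/5)·10 + (2/5)·3 + (1/5)·2 = 28/5.
If the smuggler plays Air, the inspector's expected payoff is (2/5)·6 + (2/5)·6 + (1/5)·0 = 24/5.
The smuggler minimizes the inspector's payoff; the smallest is 17/5, so the best response is Land.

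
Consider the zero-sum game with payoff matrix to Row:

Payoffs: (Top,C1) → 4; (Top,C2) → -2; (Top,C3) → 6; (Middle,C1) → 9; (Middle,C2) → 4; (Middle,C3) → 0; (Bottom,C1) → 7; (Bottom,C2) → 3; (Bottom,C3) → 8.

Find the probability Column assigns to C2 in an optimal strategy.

Row minima: Top → -2, Middle → 0, Bottom → 3; maximin = 3.
Column maxima: C1 → 9, C2 → 4, C3 → 8; minimax = 4.
3 ≠ 4, so there is no saddle point; optimal play is mixed.
Top is strictly dominated by Bottom, so Row never plays it.
C1 is strictly dominated by C2 (it gives Row strictly more in every row), so Column never plays it.
On the remaining 2×2 (Middle, Bottom vs C2, C3):
Let Row play Middle with probability p. Expected payoff against C2: 4p + 3(1−p) = p + 3; against C3: 0p + 8(1−p) = −8p + 8.
Setting these equal: p + 3 = −8p + 8 ⇒ 9p = 5 ⇒ p = 5/9, and the value is (1)·(5/9) + 3 = 32/9.
For Column: with q = P(C2), equating Middle's and Bottom's payoffs gives 4q = −5q + 8 ⇒ q = 8/9.

8/9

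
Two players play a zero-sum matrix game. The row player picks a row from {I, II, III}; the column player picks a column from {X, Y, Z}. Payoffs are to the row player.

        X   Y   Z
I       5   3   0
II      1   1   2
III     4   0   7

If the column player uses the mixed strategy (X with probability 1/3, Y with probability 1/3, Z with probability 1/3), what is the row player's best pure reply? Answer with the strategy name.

Expected payoff of I: (1/3)·5 + (1/3)·3 + (1/3)·0 = 8/3.
Expected payoff of II: (1/3)·1 + (1/3)·1 + (1/3)·2 = 4/3.
Expected payoff of III: (1/3)·4 + (1/3)·0 + (1/3)·7 = 11/3.
The largest is 11/3, so the row player's best response is III.

III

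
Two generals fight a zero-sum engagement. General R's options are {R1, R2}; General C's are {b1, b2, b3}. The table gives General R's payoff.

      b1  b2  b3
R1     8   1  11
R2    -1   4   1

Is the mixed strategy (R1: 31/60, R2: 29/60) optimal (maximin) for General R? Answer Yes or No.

No

Against b1 this mix gives (31/60)·8 + (29/60)·(-1) = 73/20.
Against b2 this mix gives (31/60)·1 + (29/60)·4 = 49/20.
Against b3 this mix gives (31/60)·11 + (29/60)·1 = 37/6.
General C will play b2, holding General R to 49/20. Shifting weight toward the row that does better against b2 would raise this floor (the equalizing mix achieves 11/4 against both b2 and b1), so the proposed strategy is not optimal.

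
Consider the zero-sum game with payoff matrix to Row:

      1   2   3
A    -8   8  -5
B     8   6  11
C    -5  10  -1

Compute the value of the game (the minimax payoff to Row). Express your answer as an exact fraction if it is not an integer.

110/17

Row minima: A → -8, B → 6, C → -5; maximin = 6.
Column maxima: 1 → 8, 2 → 10, 3 → 11; minimax = 8.
6 ≠ 8, so there is no saddle point; optimal play is mixed.
A is strictly dominated by C, so Row never plays it.
3 is strictly dominated by 1 (it gives Row strictly more in every row), so Column never plays it.
On the remaining 2×2 (B, C vs 1, 2):
Let Row play B with probability p. Expected payoff against 1: 8p + (-5)(1−p) = 13p − 5; against 2: 6p + 10(1−p) = −4p + 10.
Setting these equal: 13p − 5 = −4p + 10 ⇒ 17p = 15 ⇒ p = 15/17, and the value is (13)·(15/17) − 5 = 110/17.
For Column: with q = P(1), equating B's and C's payoffs gives 2q + 6 = −15q + 10 ⇒ q = 4/17.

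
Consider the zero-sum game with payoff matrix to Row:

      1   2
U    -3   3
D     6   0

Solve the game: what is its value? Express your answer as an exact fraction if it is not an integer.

Row minima: U → -3, D → 0; maximin = 0.
Column maxima: 1 → 6, 2 → 3; minimax = 3.
0 ≠ 3, so there is no saddle point; optimal play is mixed.
Let Row play U with probability p. Expected payoff against 1: (-3)p + 6(1−p) = −9p + 6; against 2: 3p + 0(1−p) = 3p.
Setting these equal: −9p + 6 = 3p ⇒ −12p = -6 ⇒ p = 1/2, and the value is (-9)·(1/2) + 6 = 3/2.
For Column: with q = P(1), equating U's and D's payoffs gives −6q + 3 = 6q ⇒ q = 1/4.

3/2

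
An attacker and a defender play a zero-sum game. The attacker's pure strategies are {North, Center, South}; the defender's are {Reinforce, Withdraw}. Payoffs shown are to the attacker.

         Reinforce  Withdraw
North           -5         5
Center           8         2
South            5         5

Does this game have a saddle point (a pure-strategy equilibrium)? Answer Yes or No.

Row minima: North → -5, Center → 2, South → 5; maximin = 5.
Column maxima: Reinforce → 8, Withdraw → 5; minimax = 5.
maximin = minimax = 5, so a saddle point exists.

Yes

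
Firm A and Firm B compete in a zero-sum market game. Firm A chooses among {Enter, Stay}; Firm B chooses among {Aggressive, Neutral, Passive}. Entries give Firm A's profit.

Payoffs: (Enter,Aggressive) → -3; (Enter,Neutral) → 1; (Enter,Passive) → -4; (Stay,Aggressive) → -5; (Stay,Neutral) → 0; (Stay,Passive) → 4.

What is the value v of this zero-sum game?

Row minima: Enter → -4, Stay → -5; maximin = -4.
Column maxima: Aggressive → -3, Neutral → 1, Passive → 4; minimax = -3.
-4 ≠ -3, so there is no saddle point; optimal play is mixed.
Neutral is strictly dominated by Aggressive (it gives Firm A strictly more in every row), so Firm B never plays it.
On the remaining 2×2 (Enter, Stay vs Aggressive, Passive):
Let Firm A play Enter with probability p. Expected payoff against Aggressive: (-3)p + (-5)(1−p) = 2p − 5; against Passive: (-4)p + 4(1−p) = −8p + 4.
Setting these equal: 2p − 5 = −8p + 4 ⇒ 10p = 9 ⇒ p = 9/10, and the value is (2)·(9/10) − 5 = -16/5.
For Firm B: with q = P(Aggressive), equating Enter's and Stay's payoffs gives q − 4 = −9q + 4 ⇒ q = 4/5.

-16/5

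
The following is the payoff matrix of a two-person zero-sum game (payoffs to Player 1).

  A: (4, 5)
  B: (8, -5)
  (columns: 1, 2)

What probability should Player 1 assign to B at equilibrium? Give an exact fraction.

Row minima: A → 4, B → -5; maximin = 4.
Column maxima: 1 → 8, 2 → 5; minimax = 5.
4 ≠ 5, so there is no saddle point; optimal play is mixed.
Let Player 1 play A with probability p. Expected payoff against 1: 4p + 8(1−p) = −4p + 8; against 2: 5p + (-5)(1−p) = 10p − 5.
Setting these equal: −4p + 8 = 10p − 5 ⇒ −14p = -13 ⇒ p = 13/14, and the value is (-4)·(13/14) + 8 = 30/7.
For Player 2: with q = P(1), equating A's and B's payoffs gives −q + 5 = 13q − 5 ⇒ q = 5/7.

1/14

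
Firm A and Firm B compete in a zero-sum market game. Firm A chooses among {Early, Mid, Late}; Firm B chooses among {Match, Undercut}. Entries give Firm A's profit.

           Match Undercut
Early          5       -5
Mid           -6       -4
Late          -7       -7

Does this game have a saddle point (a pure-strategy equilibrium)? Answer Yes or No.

No

Row minima: Early → -5, Mid → -6, Late → -7; maximin = -5.
Column maxima: Match → 5, Undercut → -4; minimax = -4.
-5 ≠ -4, so no pure-strategy equilibrium exists.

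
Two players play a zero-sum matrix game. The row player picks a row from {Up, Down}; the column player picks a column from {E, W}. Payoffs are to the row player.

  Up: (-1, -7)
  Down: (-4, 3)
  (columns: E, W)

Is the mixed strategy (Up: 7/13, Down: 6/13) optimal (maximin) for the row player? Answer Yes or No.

Against E this mix gives (7/13)·(-1) + (6/13)·(-4) = -31/13.
Against W this mix gives (7/13)·(-7) + (6/13)·3 = -31/13.
All of the column player's active replies (E, W) yield -31/13, and no column does worse for the row player. The mix makes the column player indifferent and guarantees -31/13, so it is optimal.

Yes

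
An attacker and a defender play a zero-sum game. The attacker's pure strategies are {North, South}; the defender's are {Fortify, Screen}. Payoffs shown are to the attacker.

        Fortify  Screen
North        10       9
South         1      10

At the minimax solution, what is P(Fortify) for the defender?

1/10

Row minima: North → 9, South → 1; maximin = 9.
Column maxima: Fortify → 10, Screen → 10; minimax = 10.
9 ≠ 10, so there is no saddle point; optimal play is mixed.
Let the attacker play North with probability p. Expected payoff against Fortify: 10p + 1(1−p) = 9p + 1; against Screen: 9p + 10(1−p) = −p + 10.
Setting these equal: 9p + 1 = −p + 10 ⇒ 10p = 9 ⇒ p = 9/10, and the value is (9)·(9/10) + 1 = 91/10.
For the defender: with q = P(Fortify), equating North's and South's payoffs gives q + 9 = −9q + 10 ⇒ q = 1/10.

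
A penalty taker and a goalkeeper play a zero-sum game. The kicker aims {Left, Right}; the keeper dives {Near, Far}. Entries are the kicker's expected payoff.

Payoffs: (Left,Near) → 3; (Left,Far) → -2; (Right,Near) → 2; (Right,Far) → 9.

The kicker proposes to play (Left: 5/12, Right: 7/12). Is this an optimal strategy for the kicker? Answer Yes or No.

No

Against Near this mix gives (5/12)·3 + (7/12)·2 = 29/12.
Against Far this mix gives (5/12)·(-2) + (7/12)·9 = 53/12.
The keeper will play Near, holding the kicker to 29/12. Shifting weight toward the row that does better against Near would raise this floor (the equalizing mix achieves 31/12 against both Near and Far), so the proposed strategy is not optimal.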